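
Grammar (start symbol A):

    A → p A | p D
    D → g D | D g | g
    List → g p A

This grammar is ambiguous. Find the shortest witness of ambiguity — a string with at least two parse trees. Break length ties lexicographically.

p g g

length 2: no string has ≥2 trees
length 3: p g g has 2 parse trees

Two derivations of p g g:
  A ⇒ p D ⇒ p g D ⇒ p g g
  A ⇒ p D ⇒ p D g ⇒ p g g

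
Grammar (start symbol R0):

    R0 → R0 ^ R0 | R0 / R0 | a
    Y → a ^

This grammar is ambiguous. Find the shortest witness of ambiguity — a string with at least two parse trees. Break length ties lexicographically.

a / a / a

length 1: no string has ≥2 trees
length 3: no string has ≥2 trees
length 5: a / a / a has 2 parse trees

Two derivations of a / a / a:
  R0 ⇒ R0 / R0 ⇒ R0 / R0 / R0 ⇒ a / R0 / R0 ⇒ a / a / R0 ⇒ a / a / a
  R0 ⇒ R0 / R0 ⇒ a / R0 ⇒ a / R0 / R0 ⇒ a / a / R0 ⇒ a / a / a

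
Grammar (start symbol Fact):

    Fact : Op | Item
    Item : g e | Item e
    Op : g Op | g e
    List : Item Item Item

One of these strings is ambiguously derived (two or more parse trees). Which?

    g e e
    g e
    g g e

g e

g e e: 1 tree
g e: 2 trees
g g e: 1 tree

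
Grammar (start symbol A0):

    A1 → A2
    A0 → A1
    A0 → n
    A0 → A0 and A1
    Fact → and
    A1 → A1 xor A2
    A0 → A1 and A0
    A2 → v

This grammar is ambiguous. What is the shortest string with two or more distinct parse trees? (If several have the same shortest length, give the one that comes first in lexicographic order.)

v and v

length 1: no string has ≥2 trees
length 3: v and v has 2 parse trees

Two derivations of v and v:
  A0 ⇒ A0 and A1 ⇒ A1 and A1 ⇒ A2 and A1 ⇒ v and A1 ⇒ v and A2 ⇒ v and v
  A0 ⇒ A1 and A0 ⇒ A2 and A0 ⇒ v and A0 ⇒ v and A1 ⇒ v and A2 ⇒ v and v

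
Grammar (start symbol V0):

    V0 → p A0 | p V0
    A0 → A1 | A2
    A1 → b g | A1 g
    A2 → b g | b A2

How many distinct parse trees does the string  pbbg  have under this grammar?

1

Parse trees for pbbg:
  [V0 p [A0 [A2 b [A2 b g]]]]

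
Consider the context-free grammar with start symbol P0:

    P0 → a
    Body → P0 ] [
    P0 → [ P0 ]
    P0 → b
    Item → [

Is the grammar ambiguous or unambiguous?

(Body, Item are unreachable from P0, so their rules don't affect L(P0).) Each string is a nest of matched brackets around a single atom. An opening bracket forces the recursive rule; an atom forces the base rule.

Unambiguous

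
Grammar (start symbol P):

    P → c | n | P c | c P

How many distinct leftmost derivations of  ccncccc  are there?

Parse trees for ccncccc (showing first 6 of 15):
  [P [P [P [P [P c [P c [P n]]] c] c] c] c]
  [P [P [P [P c [P [P c [P n]] c]] c] c] c]
  [P [P [P [P c [P c [P [P n] c]]] c] c] c]
  [P [P [P c [P [P [P c [P n]] c] c]] c] c]
  [P [P [P c [P [P c [P [P n] c]] c]] c] c]
  [P [P [P c [P c [P [P [P n] c] c]]] c] c]

15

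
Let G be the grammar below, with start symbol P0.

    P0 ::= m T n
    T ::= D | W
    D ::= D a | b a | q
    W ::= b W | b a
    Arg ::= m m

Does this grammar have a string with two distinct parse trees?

Witness: m b a n

Derivation 1: P0 ⇒ m T n ⇒ m D n ⇒ m b a n
Derivation 2: P0 ⇒ m T n ⇒ m W n ⇒ m b a n

Two distinct leftmost derivations for the same string.

Ambiguous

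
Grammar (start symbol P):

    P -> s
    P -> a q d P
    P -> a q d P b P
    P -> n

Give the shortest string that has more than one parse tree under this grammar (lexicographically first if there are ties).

length 1: no string has ≥2 trees
length 4: no string has ≥2 trees
length 6: no string has ≥2 trees
length 7: no string has ≥2 trees
length 9: a q d a q d n b n has 2 parse trees

Two derivations of a q d a q d n b n:
  P ⇒ a q d P ⇒ a q d a q d P b P ⇒ a q d a q d n b P ⇒ a q d a q d n b n
  P ⇒ a q d P b P ⇒ a q d a q d P b P ⇒ a q d a q d n b P ⇒ a q d a q d n b n

a q d a q d n b n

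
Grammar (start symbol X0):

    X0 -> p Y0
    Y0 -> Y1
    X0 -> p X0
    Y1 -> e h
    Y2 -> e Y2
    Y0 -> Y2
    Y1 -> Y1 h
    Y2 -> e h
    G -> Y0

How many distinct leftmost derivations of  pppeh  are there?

2

Parse trees for pppeh:
  [X0 p [X0 p [X0 p [Y0 [Y1 e h]]]]]
  [X0 p [X0 p [X0 p [Y0 [Y2 e h]]]]]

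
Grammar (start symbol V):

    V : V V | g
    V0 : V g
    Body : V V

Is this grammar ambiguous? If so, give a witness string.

Ambiguous

Witness: g g g

Derivation 1: V ⇒ V V ⇒ V V V ⇒ g V V ⇒ g g V ⇒ g g g
Derivation 2: V ⇒ V V ⇒ g V ⇒ g V V ⇒ g g V ⇒ g g g

Two distinct leftmost derivations for the same string.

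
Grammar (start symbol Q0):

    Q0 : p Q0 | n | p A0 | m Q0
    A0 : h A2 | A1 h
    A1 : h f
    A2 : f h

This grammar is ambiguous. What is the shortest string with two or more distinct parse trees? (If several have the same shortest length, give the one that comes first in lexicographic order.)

length 1: no string has ≥2 trees
length 2: no string has ≥2 trees
length 3: no string has ≥2 trees
length 4: p h f h has 2 parse trees

Two derivations of p h f h:
  Q0 ⇒ p A0 ⇒ p h A2 ⇒ p h f h
  Q0 ⇒ p A0 ⇒ p A1 h ⇒ p h f h

p h f h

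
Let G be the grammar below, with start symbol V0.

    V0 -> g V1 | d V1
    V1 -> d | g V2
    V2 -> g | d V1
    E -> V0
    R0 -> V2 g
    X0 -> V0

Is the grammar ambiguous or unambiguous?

Only V0, V1, V2 are reachable from V0; ignoring the rest: The reachable rules are right-linear with at most one rule per (nonterminal, next-terminal) pair. Each input token forces the next rule, so parsing is deterministic.

Unambiguous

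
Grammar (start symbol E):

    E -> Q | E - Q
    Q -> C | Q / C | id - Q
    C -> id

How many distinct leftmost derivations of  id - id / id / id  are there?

Parse trees for id - id / id / id:
  [E [Q [Q [Q id - [Q [C id]]] / [C id]] / [C id]]]
  [E [Q [Q id - [Q [Q [C id]] / [C id]]] / [C id]]]
  [E [Q id - [Q [Q [Q [C id]] / [C id]] / [C id]]]]
  [E [E [Q [C id]]] - [Q [Q [Q [C id]] / [C id]] / [C id]]]

4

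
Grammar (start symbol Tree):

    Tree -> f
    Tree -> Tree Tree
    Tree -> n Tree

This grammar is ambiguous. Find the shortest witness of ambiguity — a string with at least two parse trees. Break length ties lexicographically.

f f f

length 1: no string has ≥2 trees
length 2: no string has ≥2 trees
length 3: f f f has 2 parse trees

Two derivations of f f f:
  Tree ⇒ Tree Tree ⇒ f Tree ⇒ f Tree Tree ⇒ f f Tree ⇒ f f f
  Tree ⇒ Tree Tree ⇒ Tree Tree Tree ⇒ f Tree Tree ⇒ f f Tree ⇒ f f f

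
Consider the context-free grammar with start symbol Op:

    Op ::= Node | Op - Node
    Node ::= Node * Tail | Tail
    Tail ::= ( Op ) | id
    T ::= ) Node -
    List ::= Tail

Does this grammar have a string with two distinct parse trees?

Unambiguous

Only Op, Node, Tail are reachable from Op; ignoring the rest: The grammar is stratified — Op handles '-' (left-recursive), Node handles '*', Tail atoms. Each operator has a fixed associativity and precedence level, so every string has one parse.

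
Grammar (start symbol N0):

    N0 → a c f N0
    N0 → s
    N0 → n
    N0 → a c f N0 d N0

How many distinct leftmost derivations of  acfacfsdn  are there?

2

Parse trees for acfacfsdn:
  [N0 a c f [N0 a c f [N0 s] d [N0 n]]]
  [N0 a c f [N0 a c f [N0 s]] d [N0 n]]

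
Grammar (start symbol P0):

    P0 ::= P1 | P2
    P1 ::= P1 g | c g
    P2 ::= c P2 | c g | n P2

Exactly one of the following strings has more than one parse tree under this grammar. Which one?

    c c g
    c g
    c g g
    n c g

c g

c c g: 1 tree
c g: 2 trees
c g g: 1 tree
n c g: 1 tree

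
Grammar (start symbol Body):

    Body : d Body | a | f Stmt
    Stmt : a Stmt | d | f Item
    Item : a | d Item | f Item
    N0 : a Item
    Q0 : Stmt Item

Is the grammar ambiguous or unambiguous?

Only Body, Stmt, Item are reachable from Body; ignoring the rest: The reachable rules are right-linear with at most one rule per (nonterminal, next-terminal) pair. Each input token forces the next rule, so parsing is deterministic.

Unambiguous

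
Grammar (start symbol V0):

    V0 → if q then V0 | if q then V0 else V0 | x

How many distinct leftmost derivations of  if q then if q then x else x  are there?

Parse trees for if q then if q then x else x:
  [V0 if q then [V0 if q then [V0 x] else [V0 x]]]
  [V0 if q then [V0 if q then [V0 x]] else [V0 x]]

2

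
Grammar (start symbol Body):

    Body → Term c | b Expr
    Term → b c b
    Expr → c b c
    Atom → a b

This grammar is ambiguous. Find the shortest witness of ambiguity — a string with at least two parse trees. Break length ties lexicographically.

b c b c

length 4: b c b c has 2 parse trees

Two derivations of b c b c:
  Body ⇒ Term c ⇒ b c b c
  Body ⇒ b Expr ⇒ b c b c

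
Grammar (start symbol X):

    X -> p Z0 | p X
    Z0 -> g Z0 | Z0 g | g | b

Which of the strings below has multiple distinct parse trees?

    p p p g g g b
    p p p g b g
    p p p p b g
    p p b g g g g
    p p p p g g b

p p p g b g

p p p g g g b: 1 tree
p p p g b g: 2 trees
p p p p b g: 1 tree
p p b g g g g: 1 tree
p p p p g g b: 1 tree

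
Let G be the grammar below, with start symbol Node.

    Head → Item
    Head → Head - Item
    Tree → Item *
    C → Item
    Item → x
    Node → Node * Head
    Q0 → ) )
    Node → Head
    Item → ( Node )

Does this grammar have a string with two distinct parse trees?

Only Node, Head, Item are reachable from Node; ignoring the rest: This is a standard precedence ladder (Node over Head over Item), with each level left-recursive on its own operator ('*' at Node, '-' at Head). That structure is LR(1), hence unambiguous.

Unambiguous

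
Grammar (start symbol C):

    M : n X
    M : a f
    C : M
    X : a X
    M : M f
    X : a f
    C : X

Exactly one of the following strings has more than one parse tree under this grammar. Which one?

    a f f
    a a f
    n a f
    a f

a f f: 1 tree
a a f: 1 tree
n a f: 1 tree
a f: 2 trees

a f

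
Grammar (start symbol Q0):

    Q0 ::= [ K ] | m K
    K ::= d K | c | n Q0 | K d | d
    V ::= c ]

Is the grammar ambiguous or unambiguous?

Witness: m d d

Derivation 1: Q0 ⇒ m K ⇒ m d K ⇒ m d d
Derivation 2: Q0 ⇒ m K ⇒ m K d ⇒ m d d

Two distinct leftmost derivations for the same string.

Ambiguous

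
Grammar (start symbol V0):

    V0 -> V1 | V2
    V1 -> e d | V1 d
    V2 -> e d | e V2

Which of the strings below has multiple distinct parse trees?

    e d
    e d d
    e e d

e d: 2 trees
e d d: 1 tree
e e d: 1 tree

e d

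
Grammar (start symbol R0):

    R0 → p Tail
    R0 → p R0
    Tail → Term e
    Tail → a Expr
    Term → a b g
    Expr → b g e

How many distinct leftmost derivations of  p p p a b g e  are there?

Parse trees for p p p a b g e:
  [R0 p [R0 p [R0 p [Tail [Term a b g] e]]]]
  [R0 p [R0 p [R0 p [Tail a [Expr b g e]]]]]

2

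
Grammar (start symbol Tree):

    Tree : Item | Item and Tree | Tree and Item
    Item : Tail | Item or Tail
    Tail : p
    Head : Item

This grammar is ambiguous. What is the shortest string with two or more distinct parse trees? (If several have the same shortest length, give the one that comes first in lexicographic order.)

length 1: no string has ≥2 trees
length 3: p and p has 2 parse trees

Two derivations of p and p:
  Tree ⇒ Item and Tree ⇒ Tail and Tree ⇒ p and Tree ⇒ p and Item ⇒ p and Tail ⇒ p and p
  Tree ⇒ Tree and Item ⇒ Item and Item ⇒ Tail and Item ⇒ p and Item ⇒ p and Tail ⇒ p and p

p and p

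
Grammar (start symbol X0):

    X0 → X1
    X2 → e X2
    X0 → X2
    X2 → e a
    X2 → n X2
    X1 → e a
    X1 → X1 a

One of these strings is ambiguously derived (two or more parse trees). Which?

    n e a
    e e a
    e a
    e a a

n e a: 1 tree
e e a: 1 tree
e a: 2 trees
e a a: 1 tree

e a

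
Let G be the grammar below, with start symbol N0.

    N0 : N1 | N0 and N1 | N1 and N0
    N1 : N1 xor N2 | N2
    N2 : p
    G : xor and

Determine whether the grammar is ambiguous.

Witness: p and p

Derivation 1: N0 ⇒ N0 and N1 ⇒ N1 and N1 ⇒ N2 and N1 ⇒ p and N1 ⇒ p and N2 ⇒ p and p
Derivation 2: N0 ⇒ N1 and N0 ⇒ N2 and N0 ⇒ p and N0 ⇒ p and N1 ⇒ p and N2 ⇒ p and p

Two distinct leftmost derivations for the same string.

Ambiguous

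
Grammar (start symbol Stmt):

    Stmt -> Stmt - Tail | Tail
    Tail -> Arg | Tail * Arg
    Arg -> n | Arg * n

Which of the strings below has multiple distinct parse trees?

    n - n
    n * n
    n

n - n: 1 tree
n * n: 2 trees
n: 1 tree

n * n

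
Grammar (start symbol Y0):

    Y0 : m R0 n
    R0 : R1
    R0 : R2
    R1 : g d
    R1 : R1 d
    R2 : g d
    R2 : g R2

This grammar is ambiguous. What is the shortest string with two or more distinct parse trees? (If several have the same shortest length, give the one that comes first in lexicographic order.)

m g d n

length 4: m g d n has 2 parse trees

Two derivations of m g d n:
  Y0 ⇒ m R0 n ⇒ m R1 n ⇒ m g d n
  Y0 ⇒ m R0 n ⇒ m R2 n ⇒ m g d n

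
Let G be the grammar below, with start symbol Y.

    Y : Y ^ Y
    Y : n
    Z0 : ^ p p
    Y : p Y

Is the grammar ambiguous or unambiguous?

Witness: p n ^ n

Derivation 1: Y ⇒ Y ^ Y ⇒ p Y ^ Y ⇒ p n ^ Y ⇒ p n ^ n
Derivation 2: Y ⇒ p Y ⇒ p Y ^ Y ⇒ p n ^ Y ⇒ p n ^ n

Two distinct leftmost derivations for the same string.

Ambiguous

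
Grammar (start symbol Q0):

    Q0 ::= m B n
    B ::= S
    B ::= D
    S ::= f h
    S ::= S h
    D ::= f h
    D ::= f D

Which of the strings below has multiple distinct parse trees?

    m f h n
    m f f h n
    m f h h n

m f h n: 2 trees
m f f h n: 1 tree
m f h h n: 1 tree

m f h n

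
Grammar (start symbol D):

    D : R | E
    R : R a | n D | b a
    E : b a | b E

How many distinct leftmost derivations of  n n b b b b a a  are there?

2

Parse trees for n n b b b b a a:
  [D [R [R n [D [R n [D [E b [E b [E b [E b a]]]]]]]] a]]
  [D [R n [D [R [R n [D [E b [E b [E b [E b a]]]]]] a]]]]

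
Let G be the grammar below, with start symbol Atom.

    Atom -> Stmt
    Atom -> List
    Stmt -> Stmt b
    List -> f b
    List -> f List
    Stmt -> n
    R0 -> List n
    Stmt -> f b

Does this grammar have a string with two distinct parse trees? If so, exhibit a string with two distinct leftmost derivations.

Witness: f b

Derivation 1: Atom ⇒ Stmt ⇒ f b
Derivation 2: Atom ⇒ List ⇒ f b

Two distinct leftmost derivations for the same string.

Ambiguous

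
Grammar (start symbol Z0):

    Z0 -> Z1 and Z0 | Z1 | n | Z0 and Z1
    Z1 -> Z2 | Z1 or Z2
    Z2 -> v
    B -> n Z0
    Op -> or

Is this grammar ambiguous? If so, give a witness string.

Ambiguous

Witness: v and v

Derivation 1: Z0 ⇒ Z1 and Z0 ⇒ Z2 and Z0 ⇒ v and Z0 ⇒ v and Z1 ⇒ v and Z2 ⇒ v and v
Derivation 2: Z0 ⇒ Z0 and Z1 ⇒ Z1 and Z1 ⇒ Z2 and Z1 ⇒ v and Z1 ⇒ v and Z2 ⇒ v and v

Two distinct leftmost derivations for the same string.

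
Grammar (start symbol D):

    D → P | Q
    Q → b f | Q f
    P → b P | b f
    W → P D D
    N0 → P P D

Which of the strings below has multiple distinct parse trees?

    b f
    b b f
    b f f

b f

b f: 2 trees
b b f: 1 tree
b f f: 1 tree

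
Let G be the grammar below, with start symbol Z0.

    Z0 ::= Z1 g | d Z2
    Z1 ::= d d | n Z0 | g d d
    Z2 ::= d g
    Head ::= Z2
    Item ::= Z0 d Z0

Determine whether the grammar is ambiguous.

Ambiguous

Witness: d d g

Derivation 1: Z0 ⇒ Z1 g ⇒ d d g
Derivation 2: Z0 ⇒ d Z2 ⇒ d d g

Two distinct leftmost derivations for the same string.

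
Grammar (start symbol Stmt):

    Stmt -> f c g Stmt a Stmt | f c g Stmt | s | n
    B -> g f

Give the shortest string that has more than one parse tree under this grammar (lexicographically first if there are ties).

length 1: no string has ≥2 trees
length 4: no string has ≥2 trees
length 6: no string has ≥2 trees
length 7: no string has ≥2 trees
length 9: f c g f c g n a n has 2 parse trees

Two derivations of f c g f c g n a n:
  Stmt ⇒ f c g Stmt a Stmt ⇒ f c g f c g Stmt a Stmt ⇒ f c g f c g n a Stmt ⇒ f c g f c g n a n
  Stmt ⇒ f c g Stmt ⇒ f c g f c g Stmt a Stmt ⇒ f c g f c g n a Stmt ⇒ f c g f c g n a n

f c g f c g n a n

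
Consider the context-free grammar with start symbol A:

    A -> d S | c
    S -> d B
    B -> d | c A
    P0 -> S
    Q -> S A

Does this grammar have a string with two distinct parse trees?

Only A, S, B are reachable from A; ignoring the rest: The reachable rules are right-linear with at most one rule per (nonterminal, next-terminal) pair. Each input token forces the next rule, so parsing is deterministic.

Unambiguous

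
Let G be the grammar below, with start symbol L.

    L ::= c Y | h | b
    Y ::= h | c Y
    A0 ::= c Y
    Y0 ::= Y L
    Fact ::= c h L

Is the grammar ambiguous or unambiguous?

Unambiguous

(A0, Y0, Fact are unreachable from L, so their rules don't affect L(L).) Each reachable nonterminal has at most one production per leading terminal, and all productions are right-linear; the derivation is determined token-by-token.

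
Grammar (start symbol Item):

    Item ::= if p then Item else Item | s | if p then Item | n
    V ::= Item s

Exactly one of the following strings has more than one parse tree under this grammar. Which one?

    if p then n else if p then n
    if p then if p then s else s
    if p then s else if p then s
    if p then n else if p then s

if p then if p then s else s

if p then n else if p then n: 1 tree
if p then if p then s else s: 2 trees
if p then s else if p then s: 1 tree
if p then n else if p then s: 1 tree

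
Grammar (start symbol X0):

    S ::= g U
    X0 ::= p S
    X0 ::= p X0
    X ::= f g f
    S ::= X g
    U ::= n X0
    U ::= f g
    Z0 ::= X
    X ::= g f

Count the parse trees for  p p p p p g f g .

2

Parse trees for p p p p p g f g:
  [X0 p [X0 p [X0 p [X0 p [X0 p [S g [U f g]]]]]]]
  [X0 p [X0 p [X0 p [X0 p [X0 p [S [X g f] g]]]]]]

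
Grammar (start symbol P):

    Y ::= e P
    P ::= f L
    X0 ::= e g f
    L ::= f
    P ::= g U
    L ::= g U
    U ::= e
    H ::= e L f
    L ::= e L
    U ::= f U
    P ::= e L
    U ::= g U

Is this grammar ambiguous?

Unambiguous

Only P, L, U are reachable from P; ignoring the rest: Each reachable nonterminal has at most one production per leading terminal, and all productions are right-linear; the derivation is determined token-by-token.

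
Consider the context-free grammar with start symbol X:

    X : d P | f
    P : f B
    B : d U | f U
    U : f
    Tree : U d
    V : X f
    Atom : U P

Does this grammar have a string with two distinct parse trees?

(Tree, V, Atom are unreachable from X, so their rules don't affect L(X).) Each reachable nonterminal has at most one production per leading terminal, and all productions are right-linear; the derivation is determined token-by-token.

Unambiguous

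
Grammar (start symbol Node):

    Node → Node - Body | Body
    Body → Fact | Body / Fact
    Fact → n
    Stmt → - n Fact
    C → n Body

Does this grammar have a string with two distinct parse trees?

Unambiguous

Only Node, Body, Fact are reachable from Node; ignoring the rest: Node → Node - Body | Body  ;  Body → Body / Fact | Fact  — a left-associative chain with Fact at the bottom. Each string factors uniquely by precedence.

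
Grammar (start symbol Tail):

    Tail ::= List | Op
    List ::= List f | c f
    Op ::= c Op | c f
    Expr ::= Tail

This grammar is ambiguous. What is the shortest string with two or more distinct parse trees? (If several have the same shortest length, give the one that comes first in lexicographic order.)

c f

length 2: c f has 2 parse trees

Two derivations of c f:
  Tail ⇒ List ⇒ c f
  Tail ⇒ Op ⇒ c f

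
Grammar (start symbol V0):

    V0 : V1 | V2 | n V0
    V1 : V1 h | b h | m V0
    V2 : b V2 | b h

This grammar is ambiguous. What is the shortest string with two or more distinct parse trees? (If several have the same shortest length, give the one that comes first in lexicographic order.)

length 2: b h has 2 parse trees

Two derivations of b h:
  V0 ⇒ V1 ⇒ b h
  V0 ⇒ V2 ⇒ b h

b h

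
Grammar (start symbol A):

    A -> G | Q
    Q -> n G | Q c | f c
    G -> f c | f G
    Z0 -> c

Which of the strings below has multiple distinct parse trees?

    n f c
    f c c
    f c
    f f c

f c

n f c: 1 tree
f c c: 1 tree
f c: 2 trees
f f c: 1 tree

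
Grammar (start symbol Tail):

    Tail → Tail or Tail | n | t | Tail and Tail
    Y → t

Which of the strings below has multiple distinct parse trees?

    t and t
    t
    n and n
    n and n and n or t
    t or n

n and n and n or t

t and t: 1 tree
t: 1 tree
n and n: 1 tree
n and n and n or t: 5 trees
t or n: 1 tree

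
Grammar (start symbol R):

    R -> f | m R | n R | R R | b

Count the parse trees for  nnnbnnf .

4

Parse trees for nnnbnnf:
  [R n [R n [R n [R [R b] [R n [R n [R f]]]]]]]
  [R n [R n [R [R n [R b]] [R n [R n [R f]]]]]]
  [R n [R [R n [R n [R b]]] [R n [R n [R f]]]]]
  [R [R n [R n [R n [R b]]]] [R n [R n [R f]]]]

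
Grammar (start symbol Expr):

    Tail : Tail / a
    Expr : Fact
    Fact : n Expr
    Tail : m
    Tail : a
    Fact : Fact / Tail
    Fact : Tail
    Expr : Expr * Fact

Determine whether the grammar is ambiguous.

Ambiguous

Witness: a / a

Derivation 1: Expr ⇒ Fact ⇒ Fact / Tail ⇒ Tail / Tail ⇒ a / Tail ⇒ a / a
Derivation 2: Expr ⇒ Fact ⇒ Tail ⇒ Tail / a ⇒ a / a

Two distinct leftmost derivations for the same string.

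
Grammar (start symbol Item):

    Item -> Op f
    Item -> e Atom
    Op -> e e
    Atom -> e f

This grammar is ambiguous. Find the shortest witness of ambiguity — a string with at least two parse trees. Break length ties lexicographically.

length 3: e e f has 2 parse trees

Two derivations of e e f:
  Item ⇒ Op f ⇒ e e f
  Item ⇒ e Atom ⇒ e e f

e e f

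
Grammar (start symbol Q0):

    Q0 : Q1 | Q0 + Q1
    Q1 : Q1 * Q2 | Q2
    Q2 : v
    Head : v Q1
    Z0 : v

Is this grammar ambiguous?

Only Q0, Q1, Q2 are reachable from Q0; ignoring the rest: Q0 → Q0 + Q1 | Q1  ;  Q1 → Q1 * Q2 | Q2  — a left-associative chain with Q2 at the bottom. Each string factors uniquely by precedence.

Unambiguous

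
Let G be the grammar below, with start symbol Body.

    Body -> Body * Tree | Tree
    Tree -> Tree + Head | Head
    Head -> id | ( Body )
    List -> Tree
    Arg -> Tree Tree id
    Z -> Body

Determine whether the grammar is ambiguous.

Unambiguous

(List, Arg, Z are unreachable from Body, so their rules don't affect L(Body).) This is a standard precedence ladder (Body over Tree over Head), with each level left-recursive on its own operator ('*' at Body, '+' at Tree). That structure is LR(1), hence unambiguous.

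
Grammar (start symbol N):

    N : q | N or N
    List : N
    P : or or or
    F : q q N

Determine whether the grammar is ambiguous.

Ambiguous

Witness: q or q or q

Derivation 1: N ⇒ N or N ⇒ q or N ⇒ q or N or N ⇒ q or q or N ⇒ q or q or q
Derivation 2: N ⇒ N or N ⇒ N or N or N ⇒ q or N or N ⇒ q or q or N ⇒ q or q or q

Two distinct leftmost derivations for the same string.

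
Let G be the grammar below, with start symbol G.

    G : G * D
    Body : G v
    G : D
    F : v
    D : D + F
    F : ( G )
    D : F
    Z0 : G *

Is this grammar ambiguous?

Only G, D, F are reachable from G; ignoring the rest: G → G * D | D  ;  D → D + F | F  — a left-associative chain with F at the bottom. Each string factors uniquely by precedence.

Unambiguous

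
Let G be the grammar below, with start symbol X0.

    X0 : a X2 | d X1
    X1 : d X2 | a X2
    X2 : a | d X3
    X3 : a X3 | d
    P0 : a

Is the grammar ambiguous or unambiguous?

Unambiguous

Only X0, X1, X2, X3 are reachable from X0; ignoring the rest: The reachable rules are right-linear with at most one rule per (nonterminal, next-terminal) pair. Each input token forces the next rule, so parsing is deterministic.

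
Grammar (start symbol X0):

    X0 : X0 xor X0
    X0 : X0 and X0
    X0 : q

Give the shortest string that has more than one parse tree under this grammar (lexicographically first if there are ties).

q and q and q

length 1: no string has ≥2 trees
length 3: no string has ≥2 trees
length 5: q and q and q has 2 parse trees

Two derivations of q and q and q:
  X0 ⇒ X0 and X0 ⇒ X0 and X0 and X0 ⇒ q and X0 and X0 ⇒ q and q and X0 ⇒ q and q and q
  X0 ⇒ X0 and X0 ⇒ q and X0 ⇒ q and X0 and X0 ⇒ q and q and X0 ⇒ q and q and q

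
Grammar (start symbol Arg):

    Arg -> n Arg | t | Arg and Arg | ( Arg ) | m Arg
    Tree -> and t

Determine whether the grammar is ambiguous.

Witness: m t and t

Derivation 1: Arg ⇒ Arg and Arg ⇒ m Arg and Arg ⇒ m t and Arg ⇒ m t and t
Derivation 2: Arg ⇒ m Arg ⇒ m Arg and Arg ⇒ m t and Arg ⇒ m t and t

Two distinct leftmost derivations for the same string.

Ambiguous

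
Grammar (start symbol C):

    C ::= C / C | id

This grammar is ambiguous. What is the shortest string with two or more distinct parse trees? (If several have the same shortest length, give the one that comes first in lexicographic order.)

length 1: no string has ≥2 trees
length 3: no string has ≥2 trees
length 5: id / id / id has 2 parse trees

Two derivations of id / id / id:
  C ⇒ C / C ⇒ C / C / C ⇒ id / C / C ⇒ id / id / C ⇒ id / id / id
  C ⇒ C / C ⇒ id / C ⇒ id / C / C ⇒ id / id / C ⇒ id / id / id

id / id / id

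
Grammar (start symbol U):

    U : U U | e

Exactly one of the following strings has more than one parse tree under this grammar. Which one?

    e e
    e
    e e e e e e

e e: 1 tree
e: 1 tree
e e e e e e: 42 trees

e e e e e e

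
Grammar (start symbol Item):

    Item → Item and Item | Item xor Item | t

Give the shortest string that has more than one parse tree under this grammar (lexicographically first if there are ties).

t and t and t

length 1: no string has ≥2 trees
length 3: no string has ≥2 trees
length 5: t and t and t has 2 parse trees

Two derivations of t and t and t:
  Item ⇒ Item and Item ⇒ Item and Item and Item ⇒ t and Item and Item ⇒ t and t and Item ⇒ t and t and t
  Item ⇒ Item and Item ⇒ t and Item ⇒ t and Item and Item ⇒ t and t and Item ⇒ t and t and t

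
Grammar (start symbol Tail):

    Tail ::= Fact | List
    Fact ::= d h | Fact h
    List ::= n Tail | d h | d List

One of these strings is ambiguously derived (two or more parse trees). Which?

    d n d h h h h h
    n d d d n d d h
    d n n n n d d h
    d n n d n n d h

d n n d n n d h

d n d h h h h h: 1 tree
n d d d n d d h: 1 tree
d n n n n d d h: 1 tree
d n n d n n d h: 2 trees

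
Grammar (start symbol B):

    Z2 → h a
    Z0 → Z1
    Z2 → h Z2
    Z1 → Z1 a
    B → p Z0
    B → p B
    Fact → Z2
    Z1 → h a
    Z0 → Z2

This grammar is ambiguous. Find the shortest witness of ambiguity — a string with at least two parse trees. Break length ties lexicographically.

p h a

length 3: p h a has 2 parse trees

Two derivations of p h a:
  B ⇒ p Z0 ⇒ p Z1 ⇒ p h a
  B ⇒ p Z0 ⇒ p Z2 ⇒ p h a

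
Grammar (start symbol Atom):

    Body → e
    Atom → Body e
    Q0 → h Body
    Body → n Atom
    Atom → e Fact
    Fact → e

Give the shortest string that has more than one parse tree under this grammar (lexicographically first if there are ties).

length 2: e e has 2 parse trees

Two derivations of e e:
  Atom ⇒ Body e ⇒ e e
  Atom ⇒ e Fact ⇒ e e

e e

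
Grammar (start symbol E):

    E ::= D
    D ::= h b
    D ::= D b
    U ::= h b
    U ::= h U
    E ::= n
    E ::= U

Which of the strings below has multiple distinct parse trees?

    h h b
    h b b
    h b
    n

h h b: 1 tree
h b b: 1 tree
h b: 2 trees
n: 1 tree

h b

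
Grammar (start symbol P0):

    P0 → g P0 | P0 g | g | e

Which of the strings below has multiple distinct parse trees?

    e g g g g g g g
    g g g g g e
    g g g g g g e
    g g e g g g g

g g e g g g g

e g g g g g g g: 1 tree
g g g g g e: 1 tree
g g g g g g e: 1 tree
g g e g g g g: 15 trees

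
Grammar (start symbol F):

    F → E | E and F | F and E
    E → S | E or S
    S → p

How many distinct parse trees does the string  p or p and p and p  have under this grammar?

Parse trees for p or p and p and p:
  [F [E [E [S p]] or [S p]] and [F [E [S p]] and [F [E [S p]]]]]
  [F [E [E [S p]] or [S p]] and [F [F [E [S p]]] and [E [S p]]]]
  [F [F [E [E [S p]] or [S p]] and [F [E [S p]]]] and [E [S p]]]
  [F [F [F [E [E [S p]] or [S p]]] and [E [S p]]] and [E [S p]]]

4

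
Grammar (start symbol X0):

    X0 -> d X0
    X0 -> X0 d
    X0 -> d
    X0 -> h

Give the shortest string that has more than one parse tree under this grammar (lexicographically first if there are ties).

length 1: no string has ≥2 trees
length 2: d d has 2 parse trees

Two derivations of d d:
  X0 ⇒ d X0 ⇒ d d
  X0 ⇒ X0 d ⇒ d d

d d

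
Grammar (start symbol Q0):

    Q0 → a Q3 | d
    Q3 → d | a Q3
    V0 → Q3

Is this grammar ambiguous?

Unambiguous

(V0 is unreachable from Q0, so its rules don't affect L(Q0).) The reachable rules are right-linear with at most one rule per (nonterminal, next-terminal) pair. Each input token forces the next rule, so parsing is deterministic.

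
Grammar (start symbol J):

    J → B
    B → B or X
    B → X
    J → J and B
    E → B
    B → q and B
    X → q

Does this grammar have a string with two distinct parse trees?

Ambiguous

Witness: q and q

Derivation 1: J ⇒ B ⇒ q and B ⇒ q and X ⇒ q and q
Derivation 2: J ⇒ J and B ⇒ B and B ⇒ X and B ⇒ q and B ⇒ q and X ⇒ q and q

Two distinct leftmost derivations for the same string.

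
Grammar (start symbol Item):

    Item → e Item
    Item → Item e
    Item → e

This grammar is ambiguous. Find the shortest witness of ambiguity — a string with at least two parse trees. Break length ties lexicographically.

e e

length 1: no string has ≥2 trees
length 2: e e has 2 parse trees

Two derivations of e e:
  Item ⇒ e Item ⇒ e e
  Item ⇒ Item e ⇒ e e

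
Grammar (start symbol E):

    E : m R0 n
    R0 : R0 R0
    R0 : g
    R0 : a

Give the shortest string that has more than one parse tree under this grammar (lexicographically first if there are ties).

length 3: no string has ≥2 trees
length 4: no string has ≥2 trees
length 5: m a a a n has 2 parse trees

Two derivations of m a a a n:
  E ⇒ m R0 n ⇒ m R0 R0 n ⇒ m R0 R0 R0 n ⇒ m a R0 R0 n ⇒ m a a R0 n ⇒ m a a a n
  E ⇒ m R0 n ⇒ m R0 R0 n ⇒ m a R0 n ⇒ m a R0 R0 n ⇒ m a a R0 n ⇒ m a a a n

m a a a n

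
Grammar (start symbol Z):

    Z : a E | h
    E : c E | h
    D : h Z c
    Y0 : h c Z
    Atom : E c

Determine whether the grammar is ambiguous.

(D, Y0, Atom are unreachable from Z, so their rules don't affect L(Z).) Restricted to the reachable nonterminals, every rule has the form A → t or A → t B, and no two rules for the same A share a first terminal. The grammar encodes a DFA — one run per string.

Unambiguous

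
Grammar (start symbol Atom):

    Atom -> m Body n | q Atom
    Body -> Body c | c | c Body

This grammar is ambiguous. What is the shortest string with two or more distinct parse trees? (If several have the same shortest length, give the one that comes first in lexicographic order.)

length 3: no string has ≥2 trees
length 4: m c c n has 2 parse trees

Two derivations of m c c n:
  Atom ⇒ m Body n ⇒ m Body c n ⇒ m c c n
  Atom ⇒ m Body n ⇒ m c Body n ⇒ m c c n

m c c n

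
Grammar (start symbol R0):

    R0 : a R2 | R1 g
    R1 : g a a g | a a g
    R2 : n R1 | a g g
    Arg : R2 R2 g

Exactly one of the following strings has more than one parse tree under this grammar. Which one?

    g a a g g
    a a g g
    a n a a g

g a a g g: 1 tree
a a g g: 2 trees
a n a a g: 1 tree

a a g g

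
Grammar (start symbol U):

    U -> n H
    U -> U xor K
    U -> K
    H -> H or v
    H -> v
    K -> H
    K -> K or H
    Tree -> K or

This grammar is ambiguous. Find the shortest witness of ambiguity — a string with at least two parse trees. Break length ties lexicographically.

v or v

length 1: no string has ≥2 trees
length 2: no string has ≥2 trees
length 3: v or v has 2 parse trees

Two derivations of v or v:
  U ⇒ K ⇒ H ⇒ H or v ⇒ v or v
  U ⇒ K ⇒ K or H ⇒ H or H ⇒ v or H ⇒ v or v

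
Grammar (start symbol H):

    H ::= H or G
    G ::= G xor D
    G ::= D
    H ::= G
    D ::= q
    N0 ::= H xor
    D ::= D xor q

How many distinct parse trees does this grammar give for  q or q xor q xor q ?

Parse trees for q or q xor q xor q:
  [H [H [G [D q]]] or [G [G [D q]] xor [D [D q] xor q]]]
  [H [H [G [D q]]] or [G [G [G [D q]] xor [D q]] xor [D q]]]
  [H [H [G [D q]]] or [G [G [D [D q] xor q]] xor [D q]]]
  [H [H [G [D q]]] or [G [D [D [D q] xor q] xor q]]]

4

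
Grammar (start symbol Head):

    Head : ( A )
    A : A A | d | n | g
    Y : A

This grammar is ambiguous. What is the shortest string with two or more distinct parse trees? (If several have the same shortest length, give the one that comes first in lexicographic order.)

length 3: no string has ≥2 trees
length 4: no string has ≥2 trees
length 5: ( d d d ) has 2 parse trees

Two derivations of ( d d d ):
  Head ⇒ ( A ) ⇒ ( A A ) ⇒ ( A A A ) ⇒ ( d A A ) ⇒ ( d d A ) ⇒ ( d d d )
  Head ⇒ ( A ) ⇒ ( A A ) ⇒ ( d A ) ⇒ ( d A A ) ⇒ ( d d A ) ⇒ ( d d d )

( d d d )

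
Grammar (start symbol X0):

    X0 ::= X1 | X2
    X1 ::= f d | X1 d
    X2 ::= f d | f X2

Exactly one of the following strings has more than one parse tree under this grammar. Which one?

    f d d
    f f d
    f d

f d

f d d: 1 tree
f f d: 1 tree
f d: 2 trees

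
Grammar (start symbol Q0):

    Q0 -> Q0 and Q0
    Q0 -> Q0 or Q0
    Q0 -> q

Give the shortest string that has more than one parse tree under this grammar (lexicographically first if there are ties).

q and q and q

length 1: no string has ≥2 trees
length 3: no string has ≥2 trees
length 5: q and q and q has 2 parse trees

Two derivations of q and q and q:
  Q0 ⇒ Q0 and Q0 ⇒ Q0 and Q0 and Q0 ⇒ q and Q0 and Q0 ⇒ q and q and Q0 ⇒ q and q and q
  Q0 ⇒ Q0 and Q0 ⇒ q and Q0 ⇒ q and Q0 and Q0 ⇒ q and q and Q0 ⇒ q and q and q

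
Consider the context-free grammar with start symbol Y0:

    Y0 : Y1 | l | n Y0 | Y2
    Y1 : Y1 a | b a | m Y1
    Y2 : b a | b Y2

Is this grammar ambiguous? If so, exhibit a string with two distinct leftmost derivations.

Witness: b a

Derivation 1: Y0 ⇒ Y1 ⇒ b a
Derivation 2: Y0 ⇒ Y2 ⇒ b a

Two distinct leftmost derivations for the same string.

Ambiguous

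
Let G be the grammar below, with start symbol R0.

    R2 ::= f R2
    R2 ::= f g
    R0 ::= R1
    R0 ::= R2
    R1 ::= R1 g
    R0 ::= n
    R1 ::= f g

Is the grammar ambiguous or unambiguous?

Witness: f g

Derivation 1: R0 ⇒ R1 ⇒ f g
Derivation 2: R0 ⇒ R2 ⇒ f g

Two distinct leftmost derivations for the same string.

Ambiguous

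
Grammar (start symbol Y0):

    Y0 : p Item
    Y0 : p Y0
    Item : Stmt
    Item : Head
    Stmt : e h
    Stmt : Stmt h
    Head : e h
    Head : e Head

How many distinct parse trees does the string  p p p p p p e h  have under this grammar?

2

Parse trees for p p p p p p e h:
  [Y0 p [Y0 p [Y0 p [Y0 p [Y0 p [Y0 p [Item [Stmt e h]]]]]]]]
  [Y0 p [Y0 p [Y0 p [Y0 p [Y0 p [Y0 p [Item [Head e h]]]]]]]]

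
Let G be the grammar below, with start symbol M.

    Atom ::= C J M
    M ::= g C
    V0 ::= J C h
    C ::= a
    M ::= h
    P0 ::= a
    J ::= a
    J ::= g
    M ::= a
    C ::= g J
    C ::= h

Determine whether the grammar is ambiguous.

Unambiguous

(V0, P0, Atom are unreachable from M, so their rules don't affect L(M).) Restricted to the reachable nonterminals, every rule has the form A → t or A → t B, and no two rules for the same A share a first terminal. The grammar encodes a DFA — one run per string.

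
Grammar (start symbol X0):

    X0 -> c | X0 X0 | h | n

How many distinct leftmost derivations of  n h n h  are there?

Parse trees for n h n h:
  [X0 [X0 n] [X0 [X0 h] [X0 [X0 n] [X0 h]]]]
  [X0 [X0 n] [X0 [X0 [X0 h] [X0 n]] [X0 h]]]
  [X0 [X0 [X0 n] [X0 h]] [X0 [X0 n] [X0 h]]]
  [X0 [X0 [X0 n] [X0 [X0 h] [X0 n]]] [X0 h]]
  [X0 [X0 [X0 [X0 n] [X0 h]] [X0 n]] [X0 h]]

5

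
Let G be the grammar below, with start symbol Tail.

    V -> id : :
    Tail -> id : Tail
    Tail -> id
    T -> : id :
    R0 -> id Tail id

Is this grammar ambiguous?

Only Tail is reachable from Tail; ignoring the rest: Right-recursive list with a separator: after each atom, whether the separator follows determines the rule. One parse per string.

Unambiguous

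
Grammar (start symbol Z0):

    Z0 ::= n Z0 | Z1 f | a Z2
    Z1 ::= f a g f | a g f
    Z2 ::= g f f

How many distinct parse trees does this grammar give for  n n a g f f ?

Parse trees for n n a g f f:
  [Z0 n [Z0 n [Z0 [Z1 a g f] f]]]
  [Z0 n [Z0 n [Z0 a [Z2 g f f]]]]

2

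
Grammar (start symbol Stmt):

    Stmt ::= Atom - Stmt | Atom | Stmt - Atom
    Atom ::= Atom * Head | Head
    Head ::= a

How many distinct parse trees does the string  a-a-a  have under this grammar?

4

Parse trees for a-a-a:
  [Stmt [Atom [Head a]] - [Stmt [Atom [Head a]] - [Stmt [Atom [Head a]]]]]
  [Stmt [Atom [Head a]] - [Stmt [Stmt [Atom [Head a]]] - [Atom [Head a]]]]
  [Stmt [Stmt [Atom [Head a]] - [Stmt [Atom [Head a]]]] - [Atom [Head a]]]
  [Stmt [Stmt [Stmt [Atom [Head a]]] - [Atom [Head a]]] - [Atom [Head a]]]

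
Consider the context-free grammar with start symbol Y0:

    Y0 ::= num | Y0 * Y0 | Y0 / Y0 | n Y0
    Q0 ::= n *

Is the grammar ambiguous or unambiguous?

Ambiguous

Witness: n num * num

Derivation 1: Y0 ⇒ Y0 * Y0 ⇒ n Y0 * Y0 ⇒ n num * Y0 ⇒ n num * num
Derivation 2: Y0 ⇒ n Y0 ⇒ n Y0 * Y0 ⇒ n num * Y0 ⇒ n num * num

Two distinct leftmost derivations for the same string.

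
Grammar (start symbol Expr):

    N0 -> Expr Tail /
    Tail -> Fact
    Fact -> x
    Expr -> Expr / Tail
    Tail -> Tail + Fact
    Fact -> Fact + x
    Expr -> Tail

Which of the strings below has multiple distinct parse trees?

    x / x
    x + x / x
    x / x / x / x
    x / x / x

x / x: 1 tree
x + x / x: 2 trees
x / x / x / x: 1 tree
x / x / x: 1 tree

x + x / x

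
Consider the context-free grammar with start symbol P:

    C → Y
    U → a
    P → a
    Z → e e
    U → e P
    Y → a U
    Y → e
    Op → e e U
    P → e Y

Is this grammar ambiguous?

(C, Op, Z are unreachable from P, so their rules don't affect L(P).) The reachable rules are right-linear with at most one rule per (nonterminal, next-terminal) pair. Each input token forces the next rule, so parsing is deterministic.

Unambiguous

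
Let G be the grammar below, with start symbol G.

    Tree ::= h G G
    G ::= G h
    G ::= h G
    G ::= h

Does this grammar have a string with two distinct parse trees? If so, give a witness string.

Ambiguous

Witness: h h

Derivation 1: G ⇒ G h ⇒ h h
Derivation 2: G ⇒ h G ⇒ h h

Two distinct leftmost derivations for the same string.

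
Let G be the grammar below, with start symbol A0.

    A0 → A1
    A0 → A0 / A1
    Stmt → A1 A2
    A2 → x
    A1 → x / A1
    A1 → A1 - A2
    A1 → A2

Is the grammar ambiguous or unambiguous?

Ambiguous

Witness: x / x

Derivation 1: A0 ⇒ A1 ⇒ x / A1 ⇒ x / A2 ⇒ x / x
Derivation 2: A0 ⇒ A0 / A1 ⇒ A1 / A1 ⇒ A2 / A1 ⇒ x / A1 ⇒ x / A2 ⇒ x / x

Two distinct leftmost derivations for the same string.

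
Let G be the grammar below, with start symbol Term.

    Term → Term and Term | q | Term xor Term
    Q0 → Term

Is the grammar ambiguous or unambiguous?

Ambiguous

Witness: q and q and q

Derivation 1: Term ⇒ Term and Term ⇒ Term and Term and Term ⇒ q and Term and Term ⇒ q and q and Term ⇒ q and q and q
Derivation 2: Term ⇒ Term and Term ⇒ q and Term ⇒ q and Term and Term ⇒ q and q and Term ⇒ q and q and q

Two distinct leftmost derivations for the same string.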